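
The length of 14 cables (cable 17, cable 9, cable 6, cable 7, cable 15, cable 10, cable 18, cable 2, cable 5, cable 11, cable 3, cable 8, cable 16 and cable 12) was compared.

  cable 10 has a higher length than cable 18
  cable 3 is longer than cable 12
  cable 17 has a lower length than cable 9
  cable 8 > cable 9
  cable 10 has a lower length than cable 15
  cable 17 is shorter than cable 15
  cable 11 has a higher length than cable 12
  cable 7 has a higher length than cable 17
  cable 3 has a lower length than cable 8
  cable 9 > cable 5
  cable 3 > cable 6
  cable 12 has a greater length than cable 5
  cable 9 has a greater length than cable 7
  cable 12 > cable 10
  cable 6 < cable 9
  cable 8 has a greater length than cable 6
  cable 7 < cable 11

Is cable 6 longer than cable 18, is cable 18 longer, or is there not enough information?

Following every chain through cable 18: above cable 18 we get cable 10, cable 12, cable 3, cable 15, cable 11, cable 8.
cable 6 is not reached, and no chain runs the other way from cable 6 to cable 18.
So the given relations leave the order of cable 18 and cable 6 undetermined.

undetermined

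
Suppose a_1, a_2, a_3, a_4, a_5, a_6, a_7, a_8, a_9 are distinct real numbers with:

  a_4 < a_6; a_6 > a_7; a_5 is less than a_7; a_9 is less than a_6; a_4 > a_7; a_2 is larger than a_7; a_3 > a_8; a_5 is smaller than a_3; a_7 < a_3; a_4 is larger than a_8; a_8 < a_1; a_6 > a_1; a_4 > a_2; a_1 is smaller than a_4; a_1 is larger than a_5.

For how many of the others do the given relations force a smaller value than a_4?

5

From a_4 the given relations immediately reach a_8, a_1, a_7, a_2.
From those, a_5 — 5 in total.
Nothing else is reachable below a_4; 5 in all.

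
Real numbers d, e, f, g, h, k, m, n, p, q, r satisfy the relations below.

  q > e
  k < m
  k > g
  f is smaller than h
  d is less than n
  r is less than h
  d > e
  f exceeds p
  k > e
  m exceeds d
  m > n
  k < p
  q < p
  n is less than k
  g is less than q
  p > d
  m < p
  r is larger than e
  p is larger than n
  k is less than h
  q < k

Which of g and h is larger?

h

g < q and q < k give g < k.
With k < m: g < q < k < m.
Then m < p extends the chain to p.
Then p < f extends the chain to f.
With f < h: g < q < k < m < p < f < h.
So g < h; h is the larger of the two.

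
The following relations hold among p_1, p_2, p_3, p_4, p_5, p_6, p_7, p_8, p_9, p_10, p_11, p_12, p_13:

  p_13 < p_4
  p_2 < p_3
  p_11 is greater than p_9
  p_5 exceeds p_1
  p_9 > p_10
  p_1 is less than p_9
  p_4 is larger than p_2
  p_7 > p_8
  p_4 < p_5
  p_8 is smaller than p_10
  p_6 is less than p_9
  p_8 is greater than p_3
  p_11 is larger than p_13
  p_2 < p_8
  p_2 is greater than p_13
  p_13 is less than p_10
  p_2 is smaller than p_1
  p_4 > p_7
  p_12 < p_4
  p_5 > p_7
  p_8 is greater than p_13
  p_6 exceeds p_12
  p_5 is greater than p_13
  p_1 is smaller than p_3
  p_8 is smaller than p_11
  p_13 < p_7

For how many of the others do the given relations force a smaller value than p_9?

The elements the relations force below p_9 are p_13, p_2, p_12, p_6, p_1, p_3, p_8, p_10 — no chain reaches any other.
That is 8.

8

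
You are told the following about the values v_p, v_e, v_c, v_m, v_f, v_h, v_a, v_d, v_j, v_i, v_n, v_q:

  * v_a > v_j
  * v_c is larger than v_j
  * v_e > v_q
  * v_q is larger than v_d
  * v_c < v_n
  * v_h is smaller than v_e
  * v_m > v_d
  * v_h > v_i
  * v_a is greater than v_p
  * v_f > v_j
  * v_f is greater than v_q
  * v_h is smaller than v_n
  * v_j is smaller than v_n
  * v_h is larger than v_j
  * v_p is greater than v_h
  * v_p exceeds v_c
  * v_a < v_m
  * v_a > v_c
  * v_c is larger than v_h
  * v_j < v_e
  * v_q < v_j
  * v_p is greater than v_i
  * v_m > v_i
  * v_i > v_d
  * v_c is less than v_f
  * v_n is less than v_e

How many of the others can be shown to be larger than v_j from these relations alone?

8

Directly above v_j: v_h, v_c, v_a, v_n, v_f, v_e.
One step further: v_p, v_m (8 so far).
No other element is forced above v_j by the given relations, so the count is 8.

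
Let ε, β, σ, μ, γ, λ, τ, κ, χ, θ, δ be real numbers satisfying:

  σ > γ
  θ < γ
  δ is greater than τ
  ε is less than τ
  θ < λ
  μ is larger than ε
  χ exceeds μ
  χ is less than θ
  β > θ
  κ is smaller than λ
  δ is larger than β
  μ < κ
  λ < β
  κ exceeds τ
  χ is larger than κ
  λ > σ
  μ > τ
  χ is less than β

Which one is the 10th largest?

Piecing the relations together gives one ordering: ε < τ < μ < κ < χ < θ < γ < σ < λ < β < δ.
The 10th largest is τ.

τ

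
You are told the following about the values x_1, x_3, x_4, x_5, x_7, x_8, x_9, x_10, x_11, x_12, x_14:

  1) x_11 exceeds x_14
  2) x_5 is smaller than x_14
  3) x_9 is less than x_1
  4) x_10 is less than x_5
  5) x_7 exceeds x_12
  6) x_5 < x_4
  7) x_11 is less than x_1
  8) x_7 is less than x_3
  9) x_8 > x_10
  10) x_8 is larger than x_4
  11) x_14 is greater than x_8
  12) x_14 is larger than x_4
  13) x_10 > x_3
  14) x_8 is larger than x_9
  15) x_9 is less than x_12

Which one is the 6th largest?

x_5

Piecing the relations together gives one ordering: x_9 < x_12 < x_7 < x_3 < x_10 < x_5 < x_4 < x_8 < x_14 < x_11 < x_1.
The 6th largest is x_5.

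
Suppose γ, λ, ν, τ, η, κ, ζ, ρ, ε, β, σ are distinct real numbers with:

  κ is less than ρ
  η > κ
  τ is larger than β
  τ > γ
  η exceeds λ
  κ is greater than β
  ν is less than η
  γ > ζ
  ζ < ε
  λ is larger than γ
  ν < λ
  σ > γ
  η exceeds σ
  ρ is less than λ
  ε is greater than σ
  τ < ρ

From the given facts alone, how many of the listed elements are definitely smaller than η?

Directly below η: σ, ν, κ, λ.
One step further: γ, β, ρ (7 so far).
One step further: ζ, τ (9 so far).
No other element is forced below η by the given relations, so the count is 9.

9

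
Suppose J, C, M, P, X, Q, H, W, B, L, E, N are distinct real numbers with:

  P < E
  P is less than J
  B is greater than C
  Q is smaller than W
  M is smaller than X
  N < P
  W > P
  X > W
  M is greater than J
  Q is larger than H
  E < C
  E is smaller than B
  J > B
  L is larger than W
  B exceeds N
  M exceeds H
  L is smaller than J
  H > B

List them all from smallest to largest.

N < P < E < C < B < H < Q < W < L < J < M < X

Nothing is placed below N, so it is least; from there N < P; P < E; E < C; C < B; B < H; H < Q; Q < W; W < L; L < J; J < M; M < X, each given directly.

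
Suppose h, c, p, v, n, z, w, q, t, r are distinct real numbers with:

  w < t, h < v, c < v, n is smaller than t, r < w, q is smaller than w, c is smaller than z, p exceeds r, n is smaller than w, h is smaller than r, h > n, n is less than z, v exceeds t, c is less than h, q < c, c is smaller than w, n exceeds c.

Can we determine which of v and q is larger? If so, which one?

v

q < c and c < n give q < n.
Then n < h extends the chain to h.
Then h < r extends the chain to r.
Then r < w extends the chain to w.
Then w < t extends the chain to t.
With t < v: q < c < n < h < r < w < t < v.
So v is larger.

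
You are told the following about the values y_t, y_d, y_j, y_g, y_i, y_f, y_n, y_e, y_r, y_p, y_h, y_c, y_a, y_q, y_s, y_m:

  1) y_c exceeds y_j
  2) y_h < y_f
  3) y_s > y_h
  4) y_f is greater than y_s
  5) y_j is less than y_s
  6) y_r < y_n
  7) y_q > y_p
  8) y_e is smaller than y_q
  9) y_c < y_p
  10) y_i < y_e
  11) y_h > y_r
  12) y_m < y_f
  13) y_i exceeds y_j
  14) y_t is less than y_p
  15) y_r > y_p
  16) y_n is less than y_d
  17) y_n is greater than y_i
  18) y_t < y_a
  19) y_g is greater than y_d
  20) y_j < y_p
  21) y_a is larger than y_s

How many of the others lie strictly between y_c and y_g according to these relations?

The relations place y_c below y_g. An element lies strictly between them when it is forced above y_c and also forced below y_g.
Above y_c: {y_p, y_r, y_n, y_h, y_d, y_q, y_s, y_f, y_a}. Below y_g: {y_j, y_t, y_p, y_r, y_i, y_n, y_d}.
Intersection: {y_p, y_r, y_n, y_d} — 4.

4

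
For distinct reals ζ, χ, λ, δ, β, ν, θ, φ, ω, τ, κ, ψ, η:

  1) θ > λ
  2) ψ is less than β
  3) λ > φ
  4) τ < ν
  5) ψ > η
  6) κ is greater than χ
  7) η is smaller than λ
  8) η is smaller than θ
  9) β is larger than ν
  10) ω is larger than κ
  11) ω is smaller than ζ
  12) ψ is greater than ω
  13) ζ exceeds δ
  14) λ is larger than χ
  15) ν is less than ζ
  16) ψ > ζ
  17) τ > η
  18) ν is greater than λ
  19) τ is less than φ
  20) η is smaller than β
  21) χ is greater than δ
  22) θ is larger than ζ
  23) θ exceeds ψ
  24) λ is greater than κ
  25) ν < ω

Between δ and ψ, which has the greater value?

Link the given pairs in sequence: δ < χ; χ < κ; κ < λ; λ < ν; ν < ω; ω < ζ; ζ < ψ.
Together: δ < χ < κ < λ < ν < ω < ζ < ψ.
So δ < ψ; ψ is the larger of the two.

ψ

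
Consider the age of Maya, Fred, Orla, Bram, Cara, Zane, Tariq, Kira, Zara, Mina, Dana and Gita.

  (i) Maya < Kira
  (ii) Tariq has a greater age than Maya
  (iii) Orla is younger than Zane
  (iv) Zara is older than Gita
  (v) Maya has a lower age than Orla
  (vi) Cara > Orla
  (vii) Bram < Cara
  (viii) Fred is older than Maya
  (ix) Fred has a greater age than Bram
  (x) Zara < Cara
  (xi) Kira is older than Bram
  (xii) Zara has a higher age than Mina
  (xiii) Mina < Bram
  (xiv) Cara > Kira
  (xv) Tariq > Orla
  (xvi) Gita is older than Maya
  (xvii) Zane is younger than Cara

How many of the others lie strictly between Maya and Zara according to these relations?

The relations place Maya below Zara. An element lies strictly between them when it is forced above Maya and also forced below Zara.
Above Maya: {Orla, Kira, Tariq, Gita, Zane, Cara, Fred}. Below Zara: {Mina, Gita}.
Intersection: {Gita} — 1.

1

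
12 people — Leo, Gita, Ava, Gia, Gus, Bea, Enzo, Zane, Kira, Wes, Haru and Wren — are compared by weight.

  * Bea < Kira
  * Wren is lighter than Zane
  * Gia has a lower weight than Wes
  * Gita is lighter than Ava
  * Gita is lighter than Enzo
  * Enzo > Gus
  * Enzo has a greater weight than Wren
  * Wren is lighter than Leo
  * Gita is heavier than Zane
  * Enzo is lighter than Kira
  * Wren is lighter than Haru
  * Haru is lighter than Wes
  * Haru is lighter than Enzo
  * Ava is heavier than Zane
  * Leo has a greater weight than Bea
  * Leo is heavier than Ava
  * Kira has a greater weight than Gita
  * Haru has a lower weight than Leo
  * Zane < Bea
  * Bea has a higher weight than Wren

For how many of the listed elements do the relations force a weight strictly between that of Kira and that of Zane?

3

The relations place Zane below Kira. An element lies strictly between them when it is forced above Zane and also forced below Kira.
Above Zane: {Gita, Enzo, Bea, Ava, Leo}. Below Kira: {Gus, Wren, Gita, Haru, Enzo, Bea}.
Intersection: {Gita, Enzo, Bea} — 3.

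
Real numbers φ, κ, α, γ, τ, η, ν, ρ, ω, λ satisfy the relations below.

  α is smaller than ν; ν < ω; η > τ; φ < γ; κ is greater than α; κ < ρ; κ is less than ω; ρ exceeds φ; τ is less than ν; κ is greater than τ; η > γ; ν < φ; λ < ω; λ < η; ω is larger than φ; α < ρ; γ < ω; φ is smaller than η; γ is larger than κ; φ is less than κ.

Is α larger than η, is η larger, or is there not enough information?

α < ν and ν < φ give α < φ.
With φ < κ: α < ν < φ < κ.
With κ < γ: α < ν < φ < κ < γ.
Then γ < η extends the chain to η.
So η is larger.

η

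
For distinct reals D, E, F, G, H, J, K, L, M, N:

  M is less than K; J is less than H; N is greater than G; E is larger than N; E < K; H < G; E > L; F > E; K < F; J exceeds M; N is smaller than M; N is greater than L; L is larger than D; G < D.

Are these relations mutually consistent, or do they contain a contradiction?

inconsistent

Chaining the given relations yields M < J < H < G < D < L < N, so M < N. But one relation states N < M. These cannot both hold.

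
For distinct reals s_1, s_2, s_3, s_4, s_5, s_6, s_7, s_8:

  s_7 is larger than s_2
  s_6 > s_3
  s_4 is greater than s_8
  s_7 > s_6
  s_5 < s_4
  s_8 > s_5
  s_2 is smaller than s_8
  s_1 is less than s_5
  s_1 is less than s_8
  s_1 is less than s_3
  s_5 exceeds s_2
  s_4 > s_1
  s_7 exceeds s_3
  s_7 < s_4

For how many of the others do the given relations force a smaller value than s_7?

4

Directly below s_7: s_2, s_3, s_6.
One step further: s_1 (4 so far).
Nothing else is reachable below s_7; 4 in all.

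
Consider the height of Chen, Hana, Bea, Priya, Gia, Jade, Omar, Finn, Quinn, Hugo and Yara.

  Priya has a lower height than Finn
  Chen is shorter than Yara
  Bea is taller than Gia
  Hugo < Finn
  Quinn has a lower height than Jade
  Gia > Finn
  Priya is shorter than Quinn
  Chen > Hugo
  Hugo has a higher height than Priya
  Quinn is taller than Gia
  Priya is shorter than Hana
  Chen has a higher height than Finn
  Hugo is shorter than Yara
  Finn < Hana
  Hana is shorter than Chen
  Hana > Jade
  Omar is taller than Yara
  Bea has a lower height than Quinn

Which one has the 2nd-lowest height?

Piecing the relations together gives one ordering: Priya < Hugo < Finn < Gia < Bea < Quinn < Jade < Hana < Chen < Yara < Omar.
The 2nd smallest is Hugo.

Hugo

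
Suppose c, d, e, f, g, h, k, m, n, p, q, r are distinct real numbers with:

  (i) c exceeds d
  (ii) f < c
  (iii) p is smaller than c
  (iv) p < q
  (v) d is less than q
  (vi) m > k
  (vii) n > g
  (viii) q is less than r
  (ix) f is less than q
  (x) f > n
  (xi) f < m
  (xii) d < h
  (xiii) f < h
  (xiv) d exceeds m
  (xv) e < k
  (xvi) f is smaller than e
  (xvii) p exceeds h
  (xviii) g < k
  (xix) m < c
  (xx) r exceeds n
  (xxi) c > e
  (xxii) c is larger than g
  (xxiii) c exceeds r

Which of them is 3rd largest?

Piecing the relations together gives one ordering: g < n < f < e < k < m < d < h < p < q < r < c.
Counting 3 from the largest end gives q.

q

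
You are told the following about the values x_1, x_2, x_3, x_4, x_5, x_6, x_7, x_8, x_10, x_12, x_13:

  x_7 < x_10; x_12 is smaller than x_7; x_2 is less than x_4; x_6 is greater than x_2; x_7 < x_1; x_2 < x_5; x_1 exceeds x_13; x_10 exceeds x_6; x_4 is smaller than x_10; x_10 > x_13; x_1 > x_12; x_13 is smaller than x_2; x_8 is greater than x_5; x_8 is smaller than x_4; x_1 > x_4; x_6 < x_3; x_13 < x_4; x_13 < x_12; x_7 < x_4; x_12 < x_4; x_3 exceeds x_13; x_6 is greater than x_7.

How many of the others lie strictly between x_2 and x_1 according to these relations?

Chaining upward from x_2 reaches: x_6, x_3, x_5, x_8, x_4, x_10.
Chaining downward from x_1 reaches: x_13, x_12, x_7, x_5, x_8, x_4.
Strictly between x_2 and x_1 are those in both lists: x_5, x_8, x_4 — 3 elements.

3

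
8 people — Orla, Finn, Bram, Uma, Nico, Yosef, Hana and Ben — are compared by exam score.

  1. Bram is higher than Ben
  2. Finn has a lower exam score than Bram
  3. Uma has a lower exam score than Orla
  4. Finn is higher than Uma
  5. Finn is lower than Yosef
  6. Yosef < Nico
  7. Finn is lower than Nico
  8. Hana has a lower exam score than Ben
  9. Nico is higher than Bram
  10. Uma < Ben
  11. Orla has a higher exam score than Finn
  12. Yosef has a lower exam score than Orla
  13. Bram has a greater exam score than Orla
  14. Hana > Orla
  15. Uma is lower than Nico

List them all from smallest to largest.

Uma < Finn < Yosef < Orla < Hana < Ben < Bram < Nico

Each adjacent pair is fixed by a given relation: Uma < Finn; Finn < Yosef; Yosef < Orla; Orla < Hana; Hana < Ben; Ben < Bram; Bram < Nico. Chaining them end to end gives the full order.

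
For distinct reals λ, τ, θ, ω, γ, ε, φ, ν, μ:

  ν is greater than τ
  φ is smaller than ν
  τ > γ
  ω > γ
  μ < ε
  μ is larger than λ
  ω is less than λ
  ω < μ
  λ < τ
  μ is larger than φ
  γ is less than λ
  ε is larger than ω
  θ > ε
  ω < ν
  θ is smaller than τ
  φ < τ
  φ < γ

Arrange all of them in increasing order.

Each adjacent pair is fixed by a given relation: φ < γ; γ < ω; ω < λ; λ < μ; μ < ε; ε < θ; θ < τ; τ < ν. Chaining them end to end gives the full order.

φ < γ < ω < λ < μ < ε < θ < τ < ν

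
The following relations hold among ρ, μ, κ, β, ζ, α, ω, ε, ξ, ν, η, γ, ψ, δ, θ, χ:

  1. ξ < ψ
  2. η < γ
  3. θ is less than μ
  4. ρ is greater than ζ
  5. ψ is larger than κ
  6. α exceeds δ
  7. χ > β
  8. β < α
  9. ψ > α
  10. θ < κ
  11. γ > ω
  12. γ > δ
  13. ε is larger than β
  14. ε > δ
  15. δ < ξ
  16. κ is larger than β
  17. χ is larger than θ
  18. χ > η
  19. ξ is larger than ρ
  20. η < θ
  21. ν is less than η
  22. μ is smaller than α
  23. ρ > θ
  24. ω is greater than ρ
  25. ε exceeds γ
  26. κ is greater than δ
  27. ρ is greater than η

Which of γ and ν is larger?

ν < η and η < θ give ν < θ.
Then θ < ρ extends the chain to ρ.
Then ρ < ω extends the chain to ω.
Then ω < γ extends the chain to γ.
So ν < γ; γ is the larger of the two.

γ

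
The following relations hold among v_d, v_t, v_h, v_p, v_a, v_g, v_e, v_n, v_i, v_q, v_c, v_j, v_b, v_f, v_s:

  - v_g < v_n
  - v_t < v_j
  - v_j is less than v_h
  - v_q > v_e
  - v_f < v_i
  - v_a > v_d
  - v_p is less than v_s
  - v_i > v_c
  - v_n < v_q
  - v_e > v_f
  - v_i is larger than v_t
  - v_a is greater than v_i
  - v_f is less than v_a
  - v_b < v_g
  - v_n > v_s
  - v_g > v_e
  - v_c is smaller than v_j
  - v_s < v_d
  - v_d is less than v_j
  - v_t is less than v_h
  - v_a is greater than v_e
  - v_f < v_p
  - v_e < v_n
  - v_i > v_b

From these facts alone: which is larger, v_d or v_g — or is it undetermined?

Following every chain through v_d: above v_d we get v_j, v_a, v_h; below v_d we get v_f, v_p, v_s.
v_g is not reached, and no chain runs the other way from v_g to v_d.
So the given relations leave the order of v_d and v_g undetermined.

undetermined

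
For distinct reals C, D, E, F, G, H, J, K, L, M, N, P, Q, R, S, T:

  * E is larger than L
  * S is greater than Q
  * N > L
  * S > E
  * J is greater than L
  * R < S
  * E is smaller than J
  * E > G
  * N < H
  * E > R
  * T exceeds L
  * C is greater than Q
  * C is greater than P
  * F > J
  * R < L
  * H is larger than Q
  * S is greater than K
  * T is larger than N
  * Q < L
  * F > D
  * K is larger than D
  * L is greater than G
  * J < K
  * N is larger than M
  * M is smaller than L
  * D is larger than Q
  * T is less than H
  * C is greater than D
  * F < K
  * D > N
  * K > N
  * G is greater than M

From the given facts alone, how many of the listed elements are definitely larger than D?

4

The elements the relations force above D are F, K, S, C — no chain reaches any other.
That is 4.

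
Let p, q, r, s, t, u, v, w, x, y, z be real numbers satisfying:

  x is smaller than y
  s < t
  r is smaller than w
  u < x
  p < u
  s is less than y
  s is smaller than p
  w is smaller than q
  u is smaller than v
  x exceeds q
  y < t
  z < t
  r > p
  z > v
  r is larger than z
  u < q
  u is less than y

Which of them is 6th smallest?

r

The consecutive relations fix a unique order: s < p < u < v < z < r < w < q < x < y < t.
The 6th smallest is r.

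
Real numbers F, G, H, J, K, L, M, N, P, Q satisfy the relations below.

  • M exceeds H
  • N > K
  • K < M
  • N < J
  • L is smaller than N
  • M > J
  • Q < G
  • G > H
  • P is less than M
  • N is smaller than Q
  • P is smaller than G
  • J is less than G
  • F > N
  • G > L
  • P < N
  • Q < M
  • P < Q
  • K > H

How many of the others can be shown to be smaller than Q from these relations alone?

5

From Q the given relations immediately reach P, N.
From those, K, L — 4 in total.
From those, H — 5 in total.
No other element is forced below Q by the given relations, so the count is 5.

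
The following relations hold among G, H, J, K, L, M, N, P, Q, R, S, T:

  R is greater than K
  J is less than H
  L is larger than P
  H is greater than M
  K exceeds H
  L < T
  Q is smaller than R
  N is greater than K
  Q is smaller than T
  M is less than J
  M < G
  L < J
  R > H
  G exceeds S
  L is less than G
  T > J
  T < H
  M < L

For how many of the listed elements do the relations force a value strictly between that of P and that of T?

2

Chaining upward from P reaches: L, J, H, G, K, N, R.
Chaining downward from T reaches: Q, M, L, J.
Strictly between P and T are those in both lists: L, J — 2 elements.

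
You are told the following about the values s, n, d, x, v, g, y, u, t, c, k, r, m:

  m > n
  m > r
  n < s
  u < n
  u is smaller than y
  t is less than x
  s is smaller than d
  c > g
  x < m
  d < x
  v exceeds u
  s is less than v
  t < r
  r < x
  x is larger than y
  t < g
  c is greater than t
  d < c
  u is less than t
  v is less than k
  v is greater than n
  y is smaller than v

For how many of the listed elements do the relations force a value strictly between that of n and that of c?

2

The relations place n below c. An element lies strictly between them when it is forced above n and also forced below c.
Above n: {s, d, v, x, m, k}. Below c: {u, t, s, d, g}.
Intersection: {s, d} — 2.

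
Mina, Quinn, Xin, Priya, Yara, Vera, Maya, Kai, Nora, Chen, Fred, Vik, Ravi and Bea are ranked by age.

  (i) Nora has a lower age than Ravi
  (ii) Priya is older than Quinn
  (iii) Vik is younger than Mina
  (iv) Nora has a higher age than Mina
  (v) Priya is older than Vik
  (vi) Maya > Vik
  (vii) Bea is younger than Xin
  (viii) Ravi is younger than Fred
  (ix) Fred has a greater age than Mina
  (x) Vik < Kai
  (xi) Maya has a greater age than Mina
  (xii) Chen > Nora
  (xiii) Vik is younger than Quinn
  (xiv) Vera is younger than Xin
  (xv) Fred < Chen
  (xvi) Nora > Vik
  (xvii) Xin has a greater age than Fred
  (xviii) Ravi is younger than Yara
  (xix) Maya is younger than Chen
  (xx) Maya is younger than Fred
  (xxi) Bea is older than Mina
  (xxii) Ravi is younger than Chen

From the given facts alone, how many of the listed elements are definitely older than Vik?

The elements the relations force above Vik are Mina, Nora, Bea, Ravi, Maya, Kai, Fred, Chen, Quinn, Yara, Xin, Priya — no chain reaches any other.
That is 12.

12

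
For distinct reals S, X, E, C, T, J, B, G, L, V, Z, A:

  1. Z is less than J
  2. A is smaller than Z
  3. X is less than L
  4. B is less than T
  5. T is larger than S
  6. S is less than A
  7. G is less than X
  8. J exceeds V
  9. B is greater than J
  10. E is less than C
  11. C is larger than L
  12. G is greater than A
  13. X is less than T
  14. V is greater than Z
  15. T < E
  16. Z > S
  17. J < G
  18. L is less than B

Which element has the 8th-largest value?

Piecing the relations together gives one ordering: S < A < Z < V < J < G < X < L < B < T < E < C.
The 8th largest is J.

J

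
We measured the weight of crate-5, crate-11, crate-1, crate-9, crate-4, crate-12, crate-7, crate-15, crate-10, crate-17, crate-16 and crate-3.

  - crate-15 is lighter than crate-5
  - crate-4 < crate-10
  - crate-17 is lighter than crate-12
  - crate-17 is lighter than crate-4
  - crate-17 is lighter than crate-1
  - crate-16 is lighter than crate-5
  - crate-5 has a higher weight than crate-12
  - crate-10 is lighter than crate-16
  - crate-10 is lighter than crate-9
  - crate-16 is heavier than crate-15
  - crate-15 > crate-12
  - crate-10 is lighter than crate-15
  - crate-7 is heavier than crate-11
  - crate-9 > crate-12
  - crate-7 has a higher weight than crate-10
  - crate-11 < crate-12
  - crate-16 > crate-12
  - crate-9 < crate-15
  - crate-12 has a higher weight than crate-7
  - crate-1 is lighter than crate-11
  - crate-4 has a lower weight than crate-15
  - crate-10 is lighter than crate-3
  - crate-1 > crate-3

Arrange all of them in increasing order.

crate-17 < crate-4 < crate-10 < crate-3 < crate-1 < crate-11 < crate-7 < crate-12 < crate-9 < crate-15 < crate-16 < crate-5

Nothing is placed below crate-17, so it is least; from there crate-17 < crate-4; crate-4 < crate-10; crate-10 < crate-3; crate-3 < crate-1; crate-1 < crate-11; crate-11 < crate-7; crate-7 < crate-12; crate-12 < crate-9; crate-9 < crate-15; crate-15 < crate-16; crate-16 < crate-5, each given directly.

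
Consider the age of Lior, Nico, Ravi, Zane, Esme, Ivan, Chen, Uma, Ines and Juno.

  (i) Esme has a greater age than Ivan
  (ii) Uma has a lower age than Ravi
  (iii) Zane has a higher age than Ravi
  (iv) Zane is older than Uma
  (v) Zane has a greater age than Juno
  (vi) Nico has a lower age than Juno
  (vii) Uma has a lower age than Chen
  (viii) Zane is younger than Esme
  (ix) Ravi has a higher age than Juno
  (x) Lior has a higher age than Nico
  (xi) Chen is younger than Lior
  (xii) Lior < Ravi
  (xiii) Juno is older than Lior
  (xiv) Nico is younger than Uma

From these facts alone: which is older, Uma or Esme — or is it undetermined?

Esme

The relevant relations are Uma < Chen; Chen < Lior; Lior < Juno; Juno < Ravi; Ravi < Zane; Zane < Esme.
Chaining these gives Uma < Chen < Lior < Juno < Ravi < Zane < Esme.
So Esme is older.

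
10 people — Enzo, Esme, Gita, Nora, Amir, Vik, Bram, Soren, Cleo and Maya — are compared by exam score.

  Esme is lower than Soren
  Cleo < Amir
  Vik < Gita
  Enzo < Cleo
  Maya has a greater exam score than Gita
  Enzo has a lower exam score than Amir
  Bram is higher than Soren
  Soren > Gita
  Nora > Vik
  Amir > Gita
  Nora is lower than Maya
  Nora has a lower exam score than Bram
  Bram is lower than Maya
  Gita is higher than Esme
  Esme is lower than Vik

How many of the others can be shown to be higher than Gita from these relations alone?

4

From Gita the given relations immediately reach Soren, Amir, Maya.
From those, Bram — 4 in total.
No other element is forced above Gita by the given relations, so the count is 4.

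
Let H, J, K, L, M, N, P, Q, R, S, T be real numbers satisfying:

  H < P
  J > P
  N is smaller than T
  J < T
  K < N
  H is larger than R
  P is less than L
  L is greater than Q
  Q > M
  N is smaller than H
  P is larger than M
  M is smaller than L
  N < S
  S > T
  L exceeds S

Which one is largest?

Chaining downward from L: directly below it, M, P, Q, S; then N, H, T; then K, R, J.
That covers every other element, and nothing is given above L, so L is the largest.

L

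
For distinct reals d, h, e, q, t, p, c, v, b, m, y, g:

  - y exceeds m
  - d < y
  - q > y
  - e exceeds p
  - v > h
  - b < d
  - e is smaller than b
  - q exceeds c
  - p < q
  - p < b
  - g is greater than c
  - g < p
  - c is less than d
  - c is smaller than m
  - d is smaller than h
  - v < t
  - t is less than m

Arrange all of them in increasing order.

c < g < p < e < b < d < h < v < t < m < y < q

The consecutive links are each given: c < g; g < p; p < e; e < b; b < d; d < h; h < v; v < t; t < m; m < y; y < q.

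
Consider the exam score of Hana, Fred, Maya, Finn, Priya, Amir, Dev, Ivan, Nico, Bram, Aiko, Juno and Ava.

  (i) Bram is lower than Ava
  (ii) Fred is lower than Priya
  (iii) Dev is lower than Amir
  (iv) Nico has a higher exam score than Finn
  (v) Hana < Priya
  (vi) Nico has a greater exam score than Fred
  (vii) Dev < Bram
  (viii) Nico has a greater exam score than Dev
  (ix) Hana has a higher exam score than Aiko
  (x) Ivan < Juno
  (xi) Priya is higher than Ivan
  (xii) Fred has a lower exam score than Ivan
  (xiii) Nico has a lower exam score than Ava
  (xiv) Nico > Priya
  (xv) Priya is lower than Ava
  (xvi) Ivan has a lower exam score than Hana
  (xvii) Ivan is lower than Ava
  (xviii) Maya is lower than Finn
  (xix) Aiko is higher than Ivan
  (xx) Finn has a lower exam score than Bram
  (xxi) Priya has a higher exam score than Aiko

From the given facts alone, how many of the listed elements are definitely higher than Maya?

4

Directly above Maya: Finn.
One step further: Nico, Bram (3 so far).
One step further: Ava (4 so far).
Nothing else is reachable above Maya; 4 in all.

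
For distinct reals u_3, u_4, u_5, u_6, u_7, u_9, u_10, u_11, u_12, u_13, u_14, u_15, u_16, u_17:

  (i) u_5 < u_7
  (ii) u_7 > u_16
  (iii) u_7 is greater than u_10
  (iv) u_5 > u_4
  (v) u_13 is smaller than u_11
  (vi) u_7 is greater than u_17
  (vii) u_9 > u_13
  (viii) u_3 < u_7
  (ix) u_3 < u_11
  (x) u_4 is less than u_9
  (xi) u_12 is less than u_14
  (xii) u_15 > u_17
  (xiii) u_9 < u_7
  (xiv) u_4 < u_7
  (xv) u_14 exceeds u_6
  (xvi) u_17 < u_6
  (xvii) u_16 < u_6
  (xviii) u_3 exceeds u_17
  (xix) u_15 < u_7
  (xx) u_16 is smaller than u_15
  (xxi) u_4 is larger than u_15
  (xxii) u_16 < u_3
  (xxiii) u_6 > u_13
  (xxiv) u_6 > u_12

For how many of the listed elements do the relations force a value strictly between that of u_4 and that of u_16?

The relations place u_16 below u_4. An element lies strictly between them when it is forced above u_16 and also forced below u_4.
Above u_16: {u_15, u_3, u_6, u_9, u_5, u_7, u_11, u_14}. Below u_4: {u_17, u_15}.
Intersection: {u_15} — 1.

1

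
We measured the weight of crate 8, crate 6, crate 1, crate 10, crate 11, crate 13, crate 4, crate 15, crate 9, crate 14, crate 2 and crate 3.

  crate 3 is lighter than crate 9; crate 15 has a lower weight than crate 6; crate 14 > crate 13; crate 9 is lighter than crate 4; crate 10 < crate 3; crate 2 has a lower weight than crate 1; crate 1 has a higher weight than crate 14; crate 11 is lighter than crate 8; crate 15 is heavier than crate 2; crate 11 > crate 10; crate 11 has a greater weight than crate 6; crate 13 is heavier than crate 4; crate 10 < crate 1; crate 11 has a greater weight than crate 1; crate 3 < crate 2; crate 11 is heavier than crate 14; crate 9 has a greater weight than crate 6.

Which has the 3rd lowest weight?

crate 2

Chaining the given pairs: crate 10 < crate 3 < crate 2 < crate 15 < crate 6 < crate 9 < crate 4 < crate 13 < crate 14 < crate 1 < crate 11 < crate 8.
The 3rd smallest is crate 2.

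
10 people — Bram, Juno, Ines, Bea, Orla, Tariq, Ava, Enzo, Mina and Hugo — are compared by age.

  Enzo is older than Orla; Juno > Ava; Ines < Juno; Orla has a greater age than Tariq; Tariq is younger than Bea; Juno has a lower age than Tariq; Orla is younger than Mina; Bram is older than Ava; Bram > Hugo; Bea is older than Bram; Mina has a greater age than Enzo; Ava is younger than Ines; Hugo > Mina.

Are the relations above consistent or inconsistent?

consistent

The single ordering Ava < Ines < Juno < Tariq < Orla < Enzo < Mina < Hugo < Bram < Bea satisfies every listed relation, so no contradiction arises.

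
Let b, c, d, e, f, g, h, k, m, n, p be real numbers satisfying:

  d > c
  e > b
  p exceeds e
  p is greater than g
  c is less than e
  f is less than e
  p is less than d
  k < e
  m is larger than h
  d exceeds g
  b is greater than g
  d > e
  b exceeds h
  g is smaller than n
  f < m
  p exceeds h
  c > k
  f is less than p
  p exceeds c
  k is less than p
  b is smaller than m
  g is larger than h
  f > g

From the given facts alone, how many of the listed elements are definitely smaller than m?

4

The elements the relations force below m are h, g, b, f — no chain reaches any other.
That is 4.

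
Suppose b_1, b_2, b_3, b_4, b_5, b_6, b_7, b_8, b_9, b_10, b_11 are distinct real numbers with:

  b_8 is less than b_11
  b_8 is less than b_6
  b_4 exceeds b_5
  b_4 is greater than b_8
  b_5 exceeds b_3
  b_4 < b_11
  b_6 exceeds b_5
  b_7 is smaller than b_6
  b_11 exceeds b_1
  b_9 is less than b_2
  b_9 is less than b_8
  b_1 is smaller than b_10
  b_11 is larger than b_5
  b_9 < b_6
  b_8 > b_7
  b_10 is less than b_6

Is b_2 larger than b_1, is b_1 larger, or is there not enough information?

undetermined

Following every chain through b_1: above b_1 we get b_10, b_6, b_11.
b_2 is not reached, and no chain runs the other way from b_2 to b_1.
So the given relations leave the order of b_1 and b_2 undetermined.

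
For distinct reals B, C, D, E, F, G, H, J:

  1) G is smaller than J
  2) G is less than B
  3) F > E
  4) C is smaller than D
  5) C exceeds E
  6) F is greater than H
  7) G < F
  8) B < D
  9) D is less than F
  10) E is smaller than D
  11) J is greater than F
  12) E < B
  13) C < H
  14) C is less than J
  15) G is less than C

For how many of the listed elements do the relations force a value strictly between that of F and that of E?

Chaining upward from E reaches: C, B, H, D, J.
Chaining downward from F reaches: G, C, B, H, D.
Strictly between E and F are those in both lists: C, B, H, D — 4 elements.

4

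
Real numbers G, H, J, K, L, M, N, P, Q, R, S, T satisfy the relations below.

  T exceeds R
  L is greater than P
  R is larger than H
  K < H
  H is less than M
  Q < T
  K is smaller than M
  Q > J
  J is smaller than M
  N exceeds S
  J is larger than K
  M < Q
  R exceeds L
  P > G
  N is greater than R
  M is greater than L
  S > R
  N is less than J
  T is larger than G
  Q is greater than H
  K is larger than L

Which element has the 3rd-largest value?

M

Piecing the relations together gives one ordering: G < P < L < K < H < R < S < N < J < M < Q < T.
The 3rd largest is M.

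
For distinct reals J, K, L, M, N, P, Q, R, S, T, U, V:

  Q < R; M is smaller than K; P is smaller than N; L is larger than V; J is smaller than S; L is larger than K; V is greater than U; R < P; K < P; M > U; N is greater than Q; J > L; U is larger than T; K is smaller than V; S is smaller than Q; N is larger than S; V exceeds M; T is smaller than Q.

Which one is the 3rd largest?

The consecutive relations fix a unique order: T < U < M < K < V < L < J < S < Q < R < P < N.
Counting 3 from the largest end gives R.

R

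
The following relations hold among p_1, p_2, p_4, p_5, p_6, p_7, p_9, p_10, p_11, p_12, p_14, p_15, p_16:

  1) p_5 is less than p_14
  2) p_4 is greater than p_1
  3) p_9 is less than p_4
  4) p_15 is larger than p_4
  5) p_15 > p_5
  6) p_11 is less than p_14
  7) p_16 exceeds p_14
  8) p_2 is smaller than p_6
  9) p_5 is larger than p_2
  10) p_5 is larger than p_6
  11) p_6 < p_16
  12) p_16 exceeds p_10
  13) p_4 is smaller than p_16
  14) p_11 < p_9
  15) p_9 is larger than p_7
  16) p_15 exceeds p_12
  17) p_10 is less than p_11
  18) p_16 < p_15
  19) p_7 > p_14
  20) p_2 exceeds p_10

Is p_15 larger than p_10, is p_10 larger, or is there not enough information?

p_15

Link the given pairs in sequence: p_10 < p_2; p_2 < p_6; p_6 < p_5; p_5 < p_14; p_14 < p_7; p_7 < p_9; p_9 < p_4; p_4 < p_16; p_16 < p_15.
Together: p_10 < p_2 < p_6 < p_5 < p_14 < p_7 < p_9 < p_4 < p_16 < p_15.
So p_15 is larger.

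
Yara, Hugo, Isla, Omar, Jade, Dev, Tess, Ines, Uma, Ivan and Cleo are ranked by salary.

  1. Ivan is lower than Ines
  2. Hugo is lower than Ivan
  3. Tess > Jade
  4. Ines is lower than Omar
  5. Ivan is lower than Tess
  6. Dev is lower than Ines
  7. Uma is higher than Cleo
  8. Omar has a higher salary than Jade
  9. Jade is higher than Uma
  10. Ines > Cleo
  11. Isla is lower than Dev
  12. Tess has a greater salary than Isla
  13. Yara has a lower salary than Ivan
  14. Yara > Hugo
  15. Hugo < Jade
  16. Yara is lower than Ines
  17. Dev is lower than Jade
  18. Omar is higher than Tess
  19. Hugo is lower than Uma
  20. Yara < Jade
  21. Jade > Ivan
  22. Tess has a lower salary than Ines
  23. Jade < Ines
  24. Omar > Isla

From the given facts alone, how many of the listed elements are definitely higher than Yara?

From Yara the given relations immediately reach Ivan, Jade, Ines.
From those, Tess, Omar — 5 in total.
No other element is forced above Yara by the given relations, so the count is 5.

5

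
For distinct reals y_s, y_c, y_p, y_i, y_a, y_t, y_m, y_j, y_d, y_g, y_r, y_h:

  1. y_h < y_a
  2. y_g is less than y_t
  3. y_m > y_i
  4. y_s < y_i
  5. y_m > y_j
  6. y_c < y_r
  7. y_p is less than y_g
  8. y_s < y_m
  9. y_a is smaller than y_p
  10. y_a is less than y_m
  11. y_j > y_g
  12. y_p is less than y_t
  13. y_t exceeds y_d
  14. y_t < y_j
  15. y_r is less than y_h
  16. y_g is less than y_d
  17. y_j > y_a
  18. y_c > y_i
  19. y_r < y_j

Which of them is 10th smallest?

The consecutive relations fix a unique order: y_s < y_i < y_c < y_r < y_h < y_a < y_p < y_g < y_d < y_t < y_j < y_m.
Counting 10 from the smallest end gives y_t.

y_t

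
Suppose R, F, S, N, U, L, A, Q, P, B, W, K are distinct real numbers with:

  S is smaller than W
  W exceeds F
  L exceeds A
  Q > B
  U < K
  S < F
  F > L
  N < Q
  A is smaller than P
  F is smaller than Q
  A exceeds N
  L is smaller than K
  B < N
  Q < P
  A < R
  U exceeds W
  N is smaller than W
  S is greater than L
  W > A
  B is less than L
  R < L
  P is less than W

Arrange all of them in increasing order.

B < N < A < R < L < S < F < Q < P < W < U < K

Each adjacent pair is fixed by a given relation: B < N; N < A; A < R; R < L; L < S; S < F; F < Q; Q < P; P < W; W < U; U < K. Chaining them end to end gives the full order.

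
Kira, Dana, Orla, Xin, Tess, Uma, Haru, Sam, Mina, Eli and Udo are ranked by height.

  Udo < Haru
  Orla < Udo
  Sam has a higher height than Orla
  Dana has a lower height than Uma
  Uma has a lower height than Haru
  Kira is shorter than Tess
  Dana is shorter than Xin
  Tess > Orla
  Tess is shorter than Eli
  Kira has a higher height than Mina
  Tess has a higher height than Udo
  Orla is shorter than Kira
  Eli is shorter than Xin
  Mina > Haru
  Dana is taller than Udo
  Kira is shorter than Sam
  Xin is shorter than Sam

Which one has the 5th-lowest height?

Haru

Piecing the relations together gives one ordering: Orla < Udo < Dana < Uma < Haru < Mina < Kira < Tess < Eli < Xin < Sam.
Counting 5 from the smallest end gives Haru.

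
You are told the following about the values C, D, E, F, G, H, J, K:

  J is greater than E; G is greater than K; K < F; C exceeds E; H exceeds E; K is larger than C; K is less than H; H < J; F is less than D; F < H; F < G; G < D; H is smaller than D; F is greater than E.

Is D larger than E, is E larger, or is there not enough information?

The relevant relations are E < C; C < K; K < F; F < H; H < D.
Together: E < C < K < F < H < D.
So D is larger.

D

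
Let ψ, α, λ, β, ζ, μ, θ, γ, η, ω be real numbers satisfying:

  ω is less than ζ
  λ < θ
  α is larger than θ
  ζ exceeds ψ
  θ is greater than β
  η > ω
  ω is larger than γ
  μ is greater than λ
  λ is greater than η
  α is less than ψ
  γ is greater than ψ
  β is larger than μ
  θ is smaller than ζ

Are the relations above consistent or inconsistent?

Chaining the given relations yields α < ψ < γ < ω < η < λ < μ < β < θ, so α < θ. But one relation states θ < α. These cannot both hold.

inconsistent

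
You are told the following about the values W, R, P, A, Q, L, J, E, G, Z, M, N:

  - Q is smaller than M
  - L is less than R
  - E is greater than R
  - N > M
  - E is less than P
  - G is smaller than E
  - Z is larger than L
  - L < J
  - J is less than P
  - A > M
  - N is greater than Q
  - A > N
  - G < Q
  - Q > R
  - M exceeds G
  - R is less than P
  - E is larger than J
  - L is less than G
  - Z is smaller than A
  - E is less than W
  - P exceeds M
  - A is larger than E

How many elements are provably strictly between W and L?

4

Chaining upward from L reaches: G, Z, R, Q, M, J, N, E, P, A.
Chaining downward from W reaches: G, R, J, E.
Strictly between L and W are those in both lists: G, R, J, E — 4 elements.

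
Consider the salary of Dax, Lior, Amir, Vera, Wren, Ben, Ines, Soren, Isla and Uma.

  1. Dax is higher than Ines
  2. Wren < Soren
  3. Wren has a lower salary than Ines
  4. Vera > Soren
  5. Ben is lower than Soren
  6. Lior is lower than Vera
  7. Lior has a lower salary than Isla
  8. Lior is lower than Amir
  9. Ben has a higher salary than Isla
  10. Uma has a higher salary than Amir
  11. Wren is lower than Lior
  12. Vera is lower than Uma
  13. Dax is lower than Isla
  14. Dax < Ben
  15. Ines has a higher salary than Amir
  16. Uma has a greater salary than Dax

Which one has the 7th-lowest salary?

Chaining the given pairs: Wren < Lior < Amir < Ines < Dax < Isla < Ben < Soren < Vera < Uma.
Counting 7 from the smallest end gives Ben.

Ben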